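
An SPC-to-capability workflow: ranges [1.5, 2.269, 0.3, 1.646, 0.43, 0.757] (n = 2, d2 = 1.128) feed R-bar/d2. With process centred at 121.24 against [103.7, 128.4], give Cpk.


R_bar = (1.5 + 2.269 + 0.3 + 1.646 + 0.43 + 0.757) / 6 = 1.1503333
sigma = R_bar / d2 = 1.1503333 / 1.128 = 1.019799
Cp = (USL - LSL)/(6*sigma) = (128.4 - 103.7)/(6*1.019799) = 4.0367
Cpu = (128.4 - 121.24)/(3*1.019799) = 2.3403
Cpl = (121.24 - 103.7)/(3*1.019799) = 5.7332
Cpk = min(Cpu, Cpl) = 2.3403

2.3403


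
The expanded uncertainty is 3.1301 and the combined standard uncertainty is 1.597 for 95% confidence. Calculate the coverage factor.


k = U / uc
k = 3.1301 / 1.597
k = 1.96

1.96


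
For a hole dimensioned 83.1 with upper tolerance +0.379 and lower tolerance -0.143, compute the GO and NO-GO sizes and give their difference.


GO = nominal - lower_tol (smallest hole = maximum material condition)
GO = 83.1 - 0.143 = 82.957
NO-GO = nominal + upper_tol (largest hole = least material condition)
NO-GO = 83.1 + 0.379 = 83.479
spread = NO-GO - GO = 83.479 - 82.957 = 0.5220

0.5220


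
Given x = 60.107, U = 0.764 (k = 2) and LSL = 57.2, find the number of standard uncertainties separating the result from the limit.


u = U / k = 0.764 / 2 = 0.382
margin = |LSL - x| = |57.2 - 60.107| = 2.907
z = margin / u = 2.907 / 0.382
z = 7.6099

7.6099


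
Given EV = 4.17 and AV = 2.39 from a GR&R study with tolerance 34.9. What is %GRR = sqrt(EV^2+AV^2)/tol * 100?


GRR = sqrt(EV^2 + AV^2) = sqrt(4.17^2 + 2.39^2) = 4.80635
%GRR = GRR / tol * 100 = 4.80635 / 34.9 * 100
%GRR = 13.7718

13.7718


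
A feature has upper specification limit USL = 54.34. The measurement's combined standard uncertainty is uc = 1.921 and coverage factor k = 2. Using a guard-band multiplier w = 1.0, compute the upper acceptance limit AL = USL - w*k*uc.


U = k * uc = 2 * 1.921 = 3.842
guard band g = w * U = 1.0 * 3.842 = 3.842
AL = USL - g = 54.34 - 3.842
AL = 50.4980

50.4980


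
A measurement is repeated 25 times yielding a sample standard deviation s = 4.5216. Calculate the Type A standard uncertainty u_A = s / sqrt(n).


u_A = s / sqrt(n)
u_A = 4.5216 / sqrt(25)
u_A = 4.5216 / 5
u_A = 0.9043

0.9043


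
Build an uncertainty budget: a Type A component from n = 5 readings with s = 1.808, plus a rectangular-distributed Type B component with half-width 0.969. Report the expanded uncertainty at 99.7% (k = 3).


u_A = s / sqrt(n) = 1.808 / sqrt(5) = 0.80856218
u_B = half_width / sqrt(3) = 0.969 / sqrt(3) = 0.55945241
uc = sqrt(u_A^2 + u_B^2) = sqrt(0.80856218^2 + 0.55945241^2) = 0.98323944
U = k * uc = 3 * 0.98323944
U = 2.9497

2.9497


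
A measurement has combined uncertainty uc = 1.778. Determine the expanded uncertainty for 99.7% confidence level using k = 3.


U = k * uc
U = 3 * 1.778
U = 5.3340

5.3340


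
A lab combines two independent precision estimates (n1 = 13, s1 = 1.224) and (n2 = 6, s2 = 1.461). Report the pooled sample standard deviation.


s_p = sqrt(((n1-1)*s1^2 + (n2-1)*s2^2) / (n1+n2-2))
numerator = (13-1)*1.224^2 + (6-1)*1.461^2 = 17.978112 + 10.672605 = 28.650717
denominator = 13 + 6 - 2 = 17
s_p^2 = 28.650717 / 17 = 1.6853363
s_p = sqrt(1.6853363) = 1.2982

1.2982


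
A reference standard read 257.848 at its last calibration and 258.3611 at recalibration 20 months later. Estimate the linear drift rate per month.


rate = (v2 - v1) / months
= (258.3611 - 257.848) / 20
= 0.5131 / 20
= 0.0257

0.0257


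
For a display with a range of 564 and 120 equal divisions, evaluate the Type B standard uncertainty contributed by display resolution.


resolution = range / divisions
resolution = 564 / 120 = 4.7
u_res = resolution / (2*sqrt(3))
u_res = 4.7 / 3.4641016
u_res = 1.3568

1.3568


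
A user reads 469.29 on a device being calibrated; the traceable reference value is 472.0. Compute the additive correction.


Correction = standard - reading
= 472.0 - 469.29
= 2.7100

2.7100


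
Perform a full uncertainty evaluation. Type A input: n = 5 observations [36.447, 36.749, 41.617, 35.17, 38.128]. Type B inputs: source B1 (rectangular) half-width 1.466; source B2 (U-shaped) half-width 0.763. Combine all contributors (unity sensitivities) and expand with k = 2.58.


mean = (36.447 + 36.749 + 41.617 + 35.17 + 38.128) / 5 = 37.6222
s = sqrt(sum((x - mean)^2)/(n-1)) = 2.4683557
u_A = s / sqrt(n) = 2.4683557 / sqrt(5) = 1.1038822
u_B1 = 1.466 / sqrt(3) = 0.84639549
u_B2 = 0.763 / sqrt(2) = 0.53952247
uc = sqrt(1.1038822^2 + 0.84639549^2 + 0.53952247^2) = 1.4919872
U = k * uc = 2.58 * 1.4919872
U = 3.8493

3.8493


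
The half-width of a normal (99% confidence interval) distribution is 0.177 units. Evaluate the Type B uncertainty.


u_B = half_width / 2.576
u_B = 0.177 / 2.576
u_B = 0.0687

0.0687


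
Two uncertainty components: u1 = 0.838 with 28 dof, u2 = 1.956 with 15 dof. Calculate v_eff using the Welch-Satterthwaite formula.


uc = sqrt(u1^2 + u2^2) = sqrt(0.838^2 + 1.956^2) = 2.1279521
v_eff = uc^4 / (u1^4/v1 + u2^4/v2)
= 2.1279521^4 / (0.838^4/28 + 1.956^4/15)
= 20.504415 / 0.9934648
v_eff = 20.6393

20.6393


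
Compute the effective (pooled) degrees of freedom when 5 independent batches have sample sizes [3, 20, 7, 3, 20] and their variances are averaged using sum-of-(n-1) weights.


nu = sum_i (n_i - 1)
nu = ((3 - 1) + (20 - 1) + (7 - 1) + (3 - 1) + (20 - 1))
nu = 2 + 19 + 6 + 2 + 19
nu = 48

48


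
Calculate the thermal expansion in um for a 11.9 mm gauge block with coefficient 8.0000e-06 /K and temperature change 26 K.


dL = L * alpha * dT
= 11.9 * 8.0000e-06 * 26
= 0.0024752 mm
dL_um = 0.0024752 * 1000 = 2.4752 um

2.4752


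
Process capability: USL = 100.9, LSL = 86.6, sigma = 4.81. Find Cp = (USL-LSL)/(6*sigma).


Cp = (USL - LSL) / (6 * sigma)
= (100.9 - 86.6) / (6 * 4.81)
= 14.3000 / 28.8600
= 0.4955

0.4955


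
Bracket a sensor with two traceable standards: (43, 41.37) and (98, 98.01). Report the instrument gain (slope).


slope = (y2 - y1) / (x2 - x1)
= (98.01 - 41.37) / (98 - 43)
= 56.6400 / 55
= 1.0298

1.0298


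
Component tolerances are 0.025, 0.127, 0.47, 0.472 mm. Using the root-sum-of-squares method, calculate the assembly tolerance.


RSS = sqrt(0.025^2 + 0.127^2 + 0.47^2 + 0.472^2)
= sqrt(0.460438)
= 0.6786

0.6786


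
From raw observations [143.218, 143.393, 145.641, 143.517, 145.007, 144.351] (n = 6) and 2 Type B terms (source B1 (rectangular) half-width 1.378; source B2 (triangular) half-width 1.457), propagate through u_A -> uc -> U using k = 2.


mean = (143.218 + 143.393 + 145.641 + 143.517 + 145.007 + 144.351) / 6 = 144.1878333
s = sqrt(sum((x - mean)^2)/(n-1)) = 0.98302643
u_A = s / sqrt(n) = 0.98302643 / sqrt(6) = 0.40131886
u_B1 = 1.378 / sqrt(3) = 0.79558867
u_B2 = 1.457 / sqrt(6) = 0.59481776
uc = sqrt(0.40131886^2 + 0.79558867^2 + 0.59481776^2) = 1.0713666
U = k * uc = 2 * 1.0713666
U = 2.1427

2.1427


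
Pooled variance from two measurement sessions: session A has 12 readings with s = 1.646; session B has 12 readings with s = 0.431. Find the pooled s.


s_p = sqrt(((n1-1)*s1^2 + (n2-1)*s2^2) / (n1+n2-2))
numerator = (12-1)*1.646^2 + (12-1)*0.431^2 = 29.802476 + 2.043371 = 31.845847
denominator = 12 + 12 - 2 = 22
s_p^2 = 31.845847 / 22 = 1.4475385
s_p = sqrt(1.4475385) = 1.2031

1.2031


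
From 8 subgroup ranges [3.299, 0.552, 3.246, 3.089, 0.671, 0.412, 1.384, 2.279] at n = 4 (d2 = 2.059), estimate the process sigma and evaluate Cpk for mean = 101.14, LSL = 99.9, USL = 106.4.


R_bar = (3.299 + 0.552 + 3.246 + 3.089 + 0.671 + 0.412 + 1.384 + 2.279) / 8 = 1.8665
sigma = R_bar / d2 = 1.8665 / 2.059 = 0.90650801
Cp = (USL - LSL)/(6*sigma) = (106.4 - 99.9)/(6*0.90650801) = 1.1951
Cpu = (106.4 - 101.14)/(3*0.90650801) = 1.9342
Cpl = (101.14 - 99.9)/(3*0.90650801) = 0.4560
Cpk = min(Cpu, Cpl) = 0.4560

0.4560


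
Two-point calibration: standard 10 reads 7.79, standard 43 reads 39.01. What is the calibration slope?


slope = (y2 - y1) / (x2 - x1)
= (39.01 - 7.79) / (43 - 10)
= 31.2200 / 33
= 0.9461

0.9461


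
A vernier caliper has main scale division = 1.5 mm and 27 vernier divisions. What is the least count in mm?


LC = MSD / n_div
= 1.5 / 27
= 0.0556

0.0556


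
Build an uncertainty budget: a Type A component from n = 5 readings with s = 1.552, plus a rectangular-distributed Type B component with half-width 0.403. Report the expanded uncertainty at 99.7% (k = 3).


u_A = s / sqrt(n) = 1.552 / sqrt(5) = 0.6940755
u_B = half_width / sqrt(3) = 0.403 / sqrt(3) = 0.23267216
uc = sqrt(u_A^2 + u_B^2) = sqrt(0.6940755^2 + 0.23267216^2) = 0.73203629
U = k * uc = 3 * 0.73203629
U = 2.1961

2.1961


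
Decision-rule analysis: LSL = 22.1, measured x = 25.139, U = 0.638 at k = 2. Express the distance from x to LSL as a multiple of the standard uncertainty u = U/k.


u = U / k = 0.638 / 2 = 0.319
margin = |LSL - x| = |22.1 - 25.139| = 3.039
z = margin / u = 3.039 / 0.319
z = 9.5266

9.5266


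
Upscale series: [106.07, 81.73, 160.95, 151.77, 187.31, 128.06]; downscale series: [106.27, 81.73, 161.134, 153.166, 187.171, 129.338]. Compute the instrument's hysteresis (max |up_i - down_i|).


|106.07 - 106.27| = 0.2000
|81.73 - 81.73| = 0
|160.95 - 161.134| = 0.1840
|151.77 - 153.166| = 1.3960
|187.31 - 187.171| = 0.1390
|128.06 - 129.338| = 1.2780
hysteresis = max(diffs) = 1.3960

1.3960


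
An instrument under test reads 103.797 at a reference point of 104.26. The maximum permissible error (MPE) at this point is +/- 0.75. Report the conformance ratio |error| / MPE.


e = indication - reference = 103.797 - 104.26 = -0.4630
|e| = 0.4630
ratio = |e| / MPE = 0.4630 / 0.75
ratio = 0.6173

0.6173


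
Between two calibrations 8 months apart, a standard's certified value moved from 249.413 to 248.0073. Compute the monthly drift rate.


rate = (v2 - v1) / months
= (248.0073 - 249.413) / 8
= -1.4057 / 8
= -0.1757

-0.1757


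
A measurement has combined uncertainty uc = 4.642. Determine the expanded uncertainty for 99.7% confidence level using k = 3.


U = k * uc
U = 3 * 4.642
U = 13.9260

13.9260


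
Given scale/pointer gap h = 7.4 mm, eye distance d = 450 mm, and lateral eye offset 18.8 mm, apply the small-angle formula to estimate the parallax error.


error = h * offset / d
= 7.4 * 18.8 / 450
= 0.3092

0.3092


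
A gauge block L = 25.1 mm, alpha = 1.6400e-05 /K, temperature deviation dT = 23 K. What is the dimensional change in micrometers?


dL = L * alpha * dT
= 25.1 * 1.6400e-05 * 23
= 0.0094677 mm
dL_um = 0.0094677 * 1000 = 9.4677 um

9.4677


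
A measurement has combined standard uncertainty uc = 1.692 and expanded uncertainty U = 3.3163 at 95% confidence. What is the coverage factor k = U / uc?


k = U / uc
k = 3.3163 / 1.692
k = 1.96

1.96


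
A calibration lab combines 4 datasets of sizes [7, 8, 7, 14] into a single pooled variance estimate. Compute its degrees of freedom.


nu = sum_i (n_i - 1)
nu = ((7 - 1) + (8 - 1) + (7 - 1) + (14 - 1))
nu = 6 + 7 + 6 + 13
nu = 32

32


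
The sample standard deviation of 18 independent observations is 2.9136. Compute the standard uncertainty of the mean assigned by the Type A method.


u_A = s / sqrt(n)
u_A = 2.9136 / sqrt(18)
u_A = 2.9136 / 4.2426407
u_A = 0.6867

0.6867


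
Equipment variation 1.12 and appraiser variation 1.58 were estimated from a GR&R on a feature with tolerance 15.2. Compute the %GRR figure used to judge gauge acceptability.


GRR = sqrt(EV^2 + AV^2) = sqrt(1.12^2 + 1.58^2) = 1.9366982
%GRR = GRR / tol * 100 = 1.9366982 / 15.2 * 100
%GRR = 12.7414

12.7414


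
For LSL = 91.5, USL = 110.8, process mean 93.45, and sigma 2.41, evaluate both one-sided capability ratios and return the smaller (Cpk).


Cpu = (USL - mean) / (3*sigma) = (110.8 - 93.45) / (3*2.41) = 2.3997
Cpl = (mean - LSL) / (3*sigma) = (93.45 - 91.5) / (3*2.41) = 0.2697
Cpk = min(Cpu, Cpl) = 0.2697

0.2697


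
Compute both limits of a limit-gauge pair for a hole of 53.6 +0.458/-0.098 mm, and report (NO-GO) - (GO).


GO = nominal - lower_tol (smallest hole = maximum material condition)
GO = 53.6 - 0.098 = 53.502
NO-GO = nominal + upper_tol (largest hole = least material condition)
NO-GO = 53.6 + 0.458 = 54.058
spread = NO-GO - GO = 54.058 - 53.502 = 0.5560

0.5560


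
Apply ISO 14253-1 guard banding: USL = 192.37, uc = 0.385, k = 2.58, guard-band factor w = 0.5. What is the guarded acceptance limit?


U = k * uc = 2.58 * 0.385 = 0.9933
guard band g = w * U = 0.5 * 0.9933 = 0.49665
AL = USL - g = 192.37 - 0.49665
AL = 191.8734

191.8734


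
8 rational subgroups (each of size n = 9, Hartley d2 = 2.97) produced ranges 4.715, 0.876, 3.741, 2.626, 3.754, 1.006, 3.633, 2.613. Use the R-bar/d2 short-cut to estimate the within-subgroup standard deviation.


R_bar = (4.715 + 0.876 + 3.741 + 2.626 + 3.754 + 1.006 + 3.633 + 2.613) / 8
R_bar = 22.964 / 8 = 2.8705
sigma_hat = R_bar / d2 = 2.8705 / 2.97 = 0.9665

0.9665


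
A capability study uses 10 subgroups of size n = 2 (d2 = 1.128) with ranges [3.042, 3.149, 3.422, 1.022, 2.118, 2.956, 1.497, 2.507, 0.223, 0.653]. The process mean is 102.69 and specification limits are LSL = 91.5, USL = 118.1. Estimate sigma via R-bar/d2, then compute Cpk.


R_bar = (3.042 + 3.149 + 3.422 + 1.022 + 2.118 + 2.956 + 1.497 + 2.507 + 0.223 + 0.653) / 10 = 2.0589
sigma = R_bar / d2 = 2.0589 / 1.128 = 1.825266
Cp = (USL - LSL)/(6*sigma) = (118.1 - 91.5)/(6*1.825266) = 2.4289
Cpu = (118.1 - 102.69)/(3*1.825266) = 2.8142
Cpl = (102.69 - 91.5)/(3*1.825266) = 2.0435
Cpk = min(Cpu, Cpl) = 2.0435

2.0435


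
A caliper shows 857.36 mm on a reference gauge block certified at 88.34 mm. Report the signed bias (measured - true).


Systematic error = measured - true
= 857.36 - 88.34
= 769.0200

769.0200


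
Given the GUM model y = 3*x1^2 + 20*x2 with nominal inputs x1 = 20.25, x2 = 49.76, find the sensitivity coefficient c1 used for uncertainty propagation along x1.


y = 3*x1^2 + 20*x2
dy/dx1 = 2*3*x1
Evaluate at x1 = 20.25: c1 = 6 * 20.25
c1 = 121.5000

121.5000


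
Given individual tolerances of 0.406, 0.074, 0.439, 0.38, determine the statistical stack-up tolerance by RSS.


RSS = sqrt(0.406^2 + 0.074^2 + 0.439^2 + 0.38^2)
= sqrt(0.507433)
= 0.7123

0.7123


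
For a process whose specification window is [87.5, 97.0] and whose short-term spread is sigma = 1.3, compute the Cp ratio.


Cp = (USL - LSL) / (6 * sigma)
= (97.0 - 87.5) / (6 * 1.3)
= 9.5000 / 7.8000
= 1.2179

1.2179


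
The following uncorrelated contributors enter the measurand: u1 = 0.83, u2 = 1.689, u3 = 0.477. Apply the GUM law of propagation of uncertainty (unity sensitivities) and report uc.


uc = sqrt(0.83^2 + 1.689^2 + 0.477^2)
uc = sqrt(3.76915)
uc = 1.9414

1.9414


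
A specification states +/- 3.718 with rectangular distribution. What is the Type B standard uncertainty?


u_B = half_width / sqrt(3)
u_B = 3.718 / 1.7320508
u_B = 2.1466

2.1466


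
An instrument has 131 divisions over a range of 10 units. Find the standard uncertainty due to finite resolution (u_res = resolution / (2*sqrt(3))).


resolution = range / divisions
resolution = 10 / 131 = 0.076335878
u_res = resolution / (2*sqrt(3))
u_res = 0.076335878 / 3.4641016
u_res = 0.0220

0.0220


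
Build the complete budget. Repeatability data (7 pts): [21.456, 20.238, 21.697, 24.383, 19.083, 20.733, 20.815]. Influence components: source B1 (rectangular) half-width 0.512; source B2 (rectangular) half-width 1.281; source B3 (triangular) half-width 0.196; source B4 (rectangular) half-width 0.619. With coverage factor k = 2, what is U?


mean = (21.456 + 20.238 + 21.697 + 24.383 + 19.083 + 20.733 + 20.815) / 7 = 21.20071429
s = sqrt(sum((x - mean)^2)/(n-1)) = 1.6440538
u_A = s / sqrt(n) = 1.6440538 / sqrt(7) = 0.62139393
u_B1 = 0.512 / sqrt(3) = 0.29560334
u_B2 = 1.281 / sqrt(3) = 0.73958569
u_B3 = 0.196 / sqrt(6) = 0.080016665
u_B4 = 0.619 / sqrt(3) = 0.35737982
uc = sqrt(0.62139393^2 + 0.29560334^2 + 0.73958569^2 + 0.080016665^2 + 0.35737982^2) = 1.0745333
U = k * uc = 2 * 1.0745333
U = 2.1491

2.1491


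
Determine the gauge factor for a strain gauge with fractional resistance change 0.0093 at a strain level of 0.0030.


GF = (dR/R) / epsilon
= 0.0093 / 0.0030
= 3.1000

3.1000


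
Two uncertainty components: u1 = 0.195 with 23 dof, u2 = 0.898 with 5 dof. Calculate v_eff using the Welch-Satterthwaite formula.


uc = sqrt(u1^2 + u2^2) = sqrt(0.195^2 + 0.898^2) = 0.91892818
v_eff = uc^4 / (u1^4/v1 + u2^4/v2)
= 0.91892818^4 / (0.195^4/23 + 0.898^4/5)
= 0.71306034 / 0.13012035
v_eff = 5.4800

5.4800


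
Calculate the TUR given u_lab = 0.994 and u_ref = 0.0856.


TUR = u_lab / u_ref
= 0.994 / 0.0856
= 11.6121

11.6121


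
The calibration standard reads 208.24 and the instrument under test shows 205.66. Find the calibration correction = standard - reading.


Correction = standard - reading
= 208.24 - 205.66
= 2.5800

2.5800


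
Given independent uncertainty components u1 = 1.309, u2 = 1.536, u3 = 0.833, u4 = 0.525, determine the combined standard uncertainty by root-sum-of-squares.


uc = sqrt(1.309^2 + 1.536^2 + 0.833^2 + 0.525^2)
uc = sqrt(5.042291)
uc = 2.2455

2.2455


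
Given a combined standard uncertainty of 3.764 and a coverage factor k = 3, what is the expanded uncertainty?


U = k * uc
U = 3 * 3.764
U = 11.2920

11.2920


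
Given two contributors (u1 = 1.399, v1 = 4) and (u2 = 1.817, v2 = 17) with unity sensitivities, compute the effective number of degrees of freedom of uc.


uc = sqrt(u1^2 + u2^2) = sqrt(1.399^2 + 1.817^2) = 2.2931834
v_eff = uc^4 / (u1^4/v1 + u2^4/v2)
= 2.2931834^4 / (1.399^4/4 + 1.817^4/17)
= 27.653822 / 1.5988254
v_eff = 17.2963

17.2963


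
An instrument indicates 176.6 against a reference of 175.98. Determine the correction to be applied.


Correction = standard - reading
= 175.98 - 176.6
= -0.6200

-0.6200


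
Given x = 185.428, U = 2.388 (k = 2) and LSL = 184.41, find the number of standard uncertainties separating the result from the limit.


u = U / k = 2.388 / 2 = 1.194
margin = |LSL - x| = |184.41 - 185.428| = 1.018
z = margin / u = 1.018 / 1.194
z = 0.8526

0.8526


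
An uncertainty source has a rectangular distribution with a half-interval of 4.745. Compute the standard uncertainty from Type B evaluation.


u_B = half_width / sqrt(3)
u_B = 4.745 / 1.7320508
u_B = 2.7395

2.7395


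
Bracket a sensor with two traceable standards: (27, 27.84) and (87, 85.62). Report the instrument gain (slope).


slope = (y2 - y1) / (x2 - x1)
= (85.62 - 27.84) / (87 - 27)
= 57.7800 / 60
= 0.9630

0.9630


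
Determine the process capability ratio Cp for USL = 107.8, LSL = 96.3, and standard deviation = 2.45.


Cp = (USL - LSL) / (6 * sigma)
= (107.8 - 96.3) / (6 * 2.45)
= 11.5000 / 14.7000
= 0.7823

0.7823


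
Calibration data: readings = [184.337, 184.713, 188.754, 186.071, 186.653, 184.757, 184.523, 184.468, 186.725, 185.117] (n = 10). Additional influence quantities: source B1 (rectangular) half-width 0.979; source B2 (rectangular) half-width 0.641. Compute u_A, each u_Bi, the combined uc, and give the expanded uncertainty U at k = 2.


mean = (184.337 + 184.713 + 188.754 + 186.071 + 186.653 + 184.757 + 184.523 + 184.468 + 186.725 + 185.117) / 10 = 185.6118
s = sqrt(sum((x - mean)^2)/(n-1)) = 1.4263328
u_A = s / sqrt(n) = 1.4263328 / sqrt(10) = 0.45104603
u_B1 = 0.979 / sqrt(3) = 0.56522591
u_B2 = 0.641 / sqrt(3) = 0.37008152
uc = sqrt(0.45104603^2 + 0.56522591^2 + 0.37008152^2) = 0.81233194
U = k * uc = 2 * 0.81233194
U = 1.6247

1.6247


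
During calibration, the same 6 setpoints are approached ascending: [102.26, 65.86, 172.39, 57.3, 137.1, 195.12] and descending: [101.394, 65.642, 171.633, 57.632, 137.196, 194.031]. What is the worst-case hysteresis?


|102.26 - 101.394| = 0.8660
|65.86 - 65.642| = 0.2180
|172.39 - 171.633| = 0.7570
|57.3 - 57.632| = 0.3320
|137.1 - 137.196| = 0.0960
|195.12 - 194.031| = 1.0890
hysteresis = max(diffs) = 1.0890

1.0890


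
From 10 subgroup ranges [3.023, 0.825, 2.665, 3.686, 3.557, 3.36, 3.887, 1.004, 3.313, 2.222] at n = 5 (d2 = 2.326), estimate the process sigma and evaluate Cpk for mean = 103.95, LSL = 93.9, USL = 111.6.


R_bar = (3.023 + 0.825 + 2.665 + 3.686 + 3.557 + 3.36 + 3.887 + 1.004 + 3.313 + 2.222) / 10 = 2.7542
sigma = R_bar / d2 = 2.7542 / 2.326 = 1.1840929
Cp = (USL - LSL)/(6*sigma) = (111.6 - 93.9)/(6*1.1840929) = 2.4914
Cpu = (111.6 - 103.95)/(3*1.1840929) = 2.1535
Cpl = (103.95 - 93.9)/(3*1.1840929) = 2.8292
Cpk = min(Cpu, Cpl) = 2.1535

2.1535


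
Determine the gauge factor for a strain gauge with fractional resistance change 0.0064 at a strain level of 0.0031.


GF = (dR/R) / epsilon
= 0.0064 / 0.0031
= 2.0645

2.0645


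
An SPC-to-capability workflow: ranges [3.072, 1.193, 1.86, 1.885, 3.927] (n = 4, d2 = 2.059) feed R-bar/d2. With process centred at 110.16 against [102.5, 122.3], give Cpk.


R_bar = (3.072 + 1.193 + 1.86 + 1.885 + 3.927) / 5 = 2.3874
sigma = R_bar / d2 = 2.3874 / 2.059 = 1.1594949
Cp = (USL - LSL)/(6*sigma) = (122.3 - 102.5)/(6*1.1594949) = 2.8461
Cpu = (122.3 - 110.16)/(3*1.1594949) = 3.4900
Cpl = (110.16 - 102.5)/(3*1.1594949) = 2.2021
Cpk = min(Cpu, Cpl) = 2.2021

2.2021


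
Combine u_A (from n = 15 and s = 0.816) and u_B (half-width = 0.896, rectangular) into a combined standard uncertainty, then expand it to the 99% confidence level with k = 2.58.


u_A = s / sqrt(n) = 0.816 / sqrt(15) = 0.21069029
u_B = half_width / sqrt(3) = 0.896 / sqrt(3) = 0.51730584
uc = sqrt(u_A^2 + u_B^2) = sqrt(0.21069029^2 + 0.51730584^2) = 0.55856578
U = k * uc = 2.58 * 0.55856578
U = 1.4411

1.4411


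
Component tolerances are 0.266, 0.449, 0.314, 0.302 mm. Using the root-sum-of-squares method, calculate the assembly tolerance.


RSS = sqrt(0.266^2 + 0.449^2 + 0.314^2 + 0.302^2)
= sqrt(0.462157)
= 0.6798

0.6798


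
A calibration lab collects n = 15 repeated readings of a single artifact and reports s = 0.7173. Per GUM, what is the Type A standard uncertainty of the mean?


u_A = s / sqrt(n)
u_A = 0.7173 / sqrt(15)
u_A = 0.7173 / 3.8729833
u_A = 0.1852

0.1852


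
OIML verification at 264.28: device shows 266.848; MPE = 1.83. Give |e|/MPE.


e = indication - reference = 266.848 - 264.28 = 2.5680
|e| = 2.5680
ratio = |e| / MPE = 2.5680 / 1.83
ratio = 1.4033

1.4033


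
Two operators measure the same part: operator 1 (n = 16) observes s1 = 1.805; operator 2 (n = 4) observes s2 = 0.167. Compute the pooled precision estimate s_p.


s_p = sqrt(((n1-1)*s1^2 + (n2-1)*s2^2) / (n1+n2-2))
numerator = (16-1)*1.805^2 + (4-1)*0.167^2 = 48.870375 + 0.083667 = 48.954042
denominator = 16 + 4 - 2 = 18
s_p^2 = 48.954042 / 18 = 2.719669
s_p = sqrt(2.719669) = 1.6491

1.6491


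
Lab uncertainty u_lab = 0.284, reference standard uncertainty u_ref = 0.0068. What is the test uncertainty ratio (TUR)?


TUR = u_lab / u_ref
= 0.284 / 0.0068
= 41.7647

41.7647


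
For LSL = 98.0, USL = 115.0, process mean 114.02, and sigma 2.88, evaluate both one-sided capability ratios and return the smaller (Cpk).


Cpu = (USL - mean) / (3*sigma) = (115.0 - 114.02) / (3*2.88) = 0.1134
Cpl = (mean - LSL) / (3*sigma) = (114.02 - 98.0) / (3*2.88) = 1.8542
Cpk = min(Cpu, Cpl) = 0.1134

0.1134


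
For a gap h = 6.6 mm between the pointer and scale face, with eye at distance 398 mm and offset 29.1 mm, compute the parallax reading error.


error = h * offset / d
= 6.6 * 29.1 / 398
= 0.4826

0.4826


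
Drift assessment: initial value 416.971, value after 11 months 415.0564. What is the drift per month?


rate = (v2 - v1) / months
= (415.0564 - 416.971) / 11
= -1.9146 / 11
= -0.1741

-0.1741


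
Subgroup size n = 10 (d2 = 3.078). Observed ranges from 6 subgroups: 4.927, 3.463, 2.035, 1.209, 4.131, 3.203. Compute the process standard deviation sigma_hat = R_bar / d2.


R_bar = (4.927 + 3.463 + 2.035 + 1.209 + 4.131 + 3.203) / 6
R_bar = 18.968 / 6 = 3.1613333
sigma_hat = R_bar / d2 = 3.1613333 / 3.078 = 1.0271

1.0271


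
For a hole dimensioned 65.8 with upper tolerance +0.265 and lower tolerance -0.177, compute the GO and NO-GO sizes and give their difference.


GO = nominal - lower_tol (smallest hole = maximum material condition)
GO = 65.8 - 0.177 = 65.623
NO-GO = nominal + upper_tol (largest hole = least material condition)
NO-GO = 65.8 + 0.265 = 66.065
spread = NO-GO - GO = 66.065 - 65.623 = 0.4420

0.4420


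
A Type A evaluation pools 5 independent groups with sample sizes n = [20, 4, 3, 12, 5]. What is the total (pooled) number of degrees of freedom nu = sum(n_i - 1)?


nu = sum_i (n_i - 1)
nu = ((20 - 1) + (4 - 1) + (3 - 1) + (12 - 1) + (5 - 1))
nu = 19 + 3 + 2 + 11 + 4
nu = 39

39


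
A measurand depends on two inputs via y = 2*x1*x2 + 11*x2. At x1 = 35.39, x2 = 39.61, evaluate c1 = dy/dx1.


y = 2*x1*x2 + 11*x2
dy/dx1 = 2*x2
Evaluate at x2 = 39.61: c1 = 2 * 39.61
c1 = 79.2200

79.2200


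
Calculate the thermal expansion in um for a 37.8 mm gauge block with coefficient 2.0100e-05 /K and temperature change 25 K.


dL = L * alpha * dT
= 37.8 * 2.0100e-05 * 25
= 0.0189945 mm
dL_um = 0.0189945 * 1000 = 18.9945 um

18.9945


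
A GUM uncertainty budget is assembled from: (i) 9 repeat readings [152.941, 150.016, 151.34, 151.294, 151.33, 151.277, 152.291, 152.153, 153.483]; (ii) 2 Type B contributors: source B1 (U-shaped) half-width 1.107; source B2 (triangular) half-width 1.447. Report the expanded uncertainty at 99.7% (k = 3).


mean = (152.941 + 150.016 + 151.34 + 151.294 + 151.33 + 151.277 + 152.291 + 152.153 + 153.483) / 9 = 151.7916667
s = sqrt(sum((x - mean)^2)/(n-1)) = 1.0394804
u_A = s / sqrt(n) = 1.0394804 / sqrt(9) = 0.34649347
u_B1 = 1.107 / sqrt(2) = 0.78276721
u_B2 = 1.447 / sqrt(6) = 0.59073528
uc = sqrt(0.34649347^2 + 0.78276721^2 + 0.59073528^2) = 1.0400723
U = k * uc = 3 * 1.0400723
U = 3.1202

3.1202


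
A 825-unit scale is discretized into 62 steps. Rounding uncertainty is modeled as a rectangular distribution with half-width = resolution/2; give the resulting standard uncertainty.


resolution = range / divisions
resolution = 825 / 62 = 13.306452
u_res = resolution / (2*sqrt(3))
u_res = 13.306452 / 3.4641016
u_res = 3.8412

3.8412


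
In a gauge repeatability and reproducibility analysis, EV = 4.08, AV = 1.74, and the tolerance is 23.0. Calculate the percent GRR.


GRR = sqrt(EV^2 + AV^2) = sqrt(4.08^2 + 1.74^2) = 4.4355383
%GRR = GRR / tol * 100 = 4.4355383 / 23.0 * 100
%GRR = 19.2849

19.2849


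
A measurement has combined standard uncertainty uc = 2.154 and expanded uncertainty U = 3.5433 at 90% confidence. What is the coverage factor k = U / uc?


k = U / uc
k = 3.5433 / 2.154
k = 1.645

1.645


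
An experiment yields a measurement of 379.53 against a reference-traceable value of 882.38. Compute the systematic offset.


Systematic error = measured - true
= 379.53 - 882.38
= -502.8500

-502.8500


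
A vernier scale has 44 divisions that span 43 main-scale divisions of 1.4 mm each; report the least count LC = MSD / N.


LC = MSD / n_div
= 1.4 / 44
= 0.0318

0.0318


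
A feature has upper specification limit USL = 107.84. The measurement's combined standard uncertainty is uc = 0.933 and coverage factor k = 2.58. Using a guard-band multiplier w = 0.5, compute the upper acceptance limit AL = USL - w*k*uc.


U = k * uc = 2.58 * 0.933 = 2.40714
guard band g = w * U = 0.5 * 2.40714 = 1.20357
AL = USL - g = 107.84 - 1.20357
AL = 106.6364

106.6364


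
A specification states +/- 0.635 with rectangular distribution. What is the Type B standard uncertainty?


u_B = half_width / sqrt(3)
u_B = 0.635 / 1.7320508
u_B = 0.3666

0.3666


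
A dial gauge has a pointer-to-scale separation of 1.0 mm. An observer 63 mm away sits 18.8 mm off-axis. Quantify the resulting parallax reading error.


error = h * offset / d
= 1.0 * 18.8 / 63
= 0.2984

0.2984


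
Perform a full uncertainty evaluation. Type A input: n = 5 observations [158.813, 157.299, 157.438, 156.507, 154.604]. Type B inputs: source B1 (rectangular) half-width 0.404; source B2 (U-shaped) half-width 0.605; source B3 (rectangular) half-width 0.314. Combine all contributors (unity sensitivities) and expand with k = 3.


mean = (158.813 + 157.299 + 157.438 + 156.507 + 154.604) / 5 = 156.9322
s = sqrt(sum((x - mean)^2)/(n-1)) = 1.5434616
u_A = s / sqrt(n) = 1.5434616 / sqrt(5) = 0.69025701
u_B1 = 0.404 / sqrt(3) = 0.23324951
u_B2 = 0.605 / sqrt(2) = 0.4277996
u_B3 = 0.314 / sqrt(3) = 0.18128798
uc = sqrt(0.69025701^2 + 0.23324951^2 + 0.4277996^2 + 0.18128798^2) = 0.86413998
U = k * uc = 3 * 0.86413998
U = 2.5924

2.5924


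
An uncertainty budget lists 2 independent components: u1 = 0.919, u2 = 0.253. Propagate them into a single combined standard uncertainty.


uc = sqrt(0.919^2 + 0.253^2)
uc = sqrt(0.90857)
uc = 0.9532

0.9532


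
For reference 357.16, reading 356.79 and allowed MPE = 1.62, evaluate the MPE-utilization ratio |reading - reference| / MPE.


e = indication - reference = 356.79 - 357.16 = -0.3700
|e| = 0.3700
ratio = |e| / MPE = 0.3700 / 1.62
ratio = 0.2284

0.2284


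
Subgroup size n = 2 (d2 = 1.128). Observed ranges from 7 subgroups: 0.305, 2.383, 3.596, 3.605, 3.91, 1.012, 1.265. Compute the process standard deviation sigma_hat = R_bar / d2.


R_bar = (0.305 + 2.383 + 3.596 + 3.605 + 3.91 + 1.012 + 1.265) / 7
R_bar = 16.076 / 7 = 2.2965714
sigma_hat = R_bar / d2 = 2.2965714 / 1.128 = 2.0360

2.0360


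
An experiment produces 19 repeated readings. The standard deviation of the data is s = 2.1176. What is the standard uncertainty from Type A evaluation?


u_A = s / sqrt(n)
u_A = 2.1176 / sqrt(19)
u_A = 2.1176 / 4.3588989
u_A = 0.4858

0.4858


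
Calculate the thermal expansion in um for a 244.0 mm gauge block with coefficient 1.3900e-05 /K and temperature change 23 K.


dL = L * alpha * dT
= 244.0 * 1.3900e-05 * 23
= 0.0780068 mm
dL_um = 0.0780068 * 1000 = 78.0068 um

78.0068


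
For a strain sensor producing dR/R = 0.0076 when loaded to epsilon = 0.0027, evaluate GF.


GF = (dR/R) / epsilon
= 0.0076 / 0.0027
= 2.8148

2.8148


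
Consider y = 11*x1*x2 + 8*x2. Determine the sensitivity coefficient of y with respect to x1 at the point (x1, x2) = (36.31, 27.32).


y = 11*x1*x2 + 8*x2
dy/dx1 = 11*x2
Evaluate at x2 = 27.32: c1 = 11 * 27.32
c1 = 300.5200

300.5200


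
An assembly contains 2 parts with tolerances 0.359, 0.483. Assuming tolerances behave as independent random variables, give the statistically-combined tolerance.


RSS = sqrt(0.359^2 + 0.483^2)
= sqrt(0.36217)
= 0.6018

0.6018


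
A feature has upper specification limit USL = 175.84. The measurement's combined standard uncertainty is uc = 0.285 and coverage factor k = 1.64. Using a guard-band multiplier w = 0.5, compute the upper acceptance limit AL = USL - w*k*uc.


U = k * uc = 1.64 * 0.285 = 0.4674
guard band g = w * U = 0.5 * 0.4674 = 0.2337
AL = USL - g = 175.84 - 0.2337
AL = 175.6063

175.6063


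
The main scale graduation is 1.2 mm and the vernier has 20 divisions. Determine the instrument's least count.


LC = MSD / n_div
= 1.2 / 20
= 0.0600

0.0600


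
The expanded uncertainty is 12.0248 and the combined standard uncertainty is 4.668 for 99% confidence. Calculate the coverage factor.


k = U / uc
k = 12.0248 / 4.668
k = 2.576

2.576


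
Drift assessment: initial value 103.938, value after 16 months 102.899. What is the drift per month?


rate = (v2 - v1) / months
= (102.899 - 103.938) / 16
= -1.0390 / 16
= -0.0649

-0.0649


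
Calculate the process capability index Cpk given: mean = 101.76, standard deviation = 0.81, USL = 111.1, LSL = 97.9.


Cpu = (USL - mean) / (3*sigma) = (111.1 - 101.76) / (3*0.81) = 3.8436
Cpl = (mean - LSL) / (3*sigma) = (101.76 - 97.9) / (3*0.81) = 1.5885
Cpk = min(Cpu, Cpl) = 1.5885

1.5885


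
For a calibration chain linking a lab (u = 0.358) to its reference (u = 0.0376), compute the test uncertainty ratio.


TUR = u_lab / u_ref
= 0.358 / 0.0376
= 9.5213

9.5213


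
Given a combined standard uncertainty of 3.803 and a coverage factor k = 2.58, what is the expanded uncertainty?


U = k * uc
U = 2.58 * 3.803
U = 9.8117

9.8117


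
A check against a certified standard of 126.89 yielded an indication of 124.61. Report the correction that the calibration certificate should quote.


Correction = standard - reading
= 126.89 - 124.61
= 2.2800

2.2800


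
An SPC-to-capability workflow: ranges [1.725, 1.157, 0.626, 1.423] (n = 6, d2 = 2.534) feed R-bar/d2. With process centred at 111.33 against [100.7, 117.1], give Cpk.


R_bar = (1.725 + 1.157 + 0.626 + 1.423) / 4 = 1.23275
sigma = R_bar / d2 = 1.23275 / 2.534 = 0.48648382
Cp = (USL - LSL)/(6*sigma) = (117.1 - 100.7)/(6*0.48648382) = 5.6185
Cpu = (117.1 - 111.33)/(3*0.48648382) = 3.9535
Cpl = (111.33 - 100.7)/(3*0.48648382) = 7.2836
Cpk = min(Cpu, Cpl) = 3.9535

3.9535


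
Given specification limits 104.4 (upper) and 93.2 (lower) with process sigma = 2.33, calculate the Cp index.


Cp = (USL - LSL) / (6 * sigma)
= (104.4 - 93.2) / (6 * 2.33)
= 11.2000 / 13.9800
= 0.8011

0.8011


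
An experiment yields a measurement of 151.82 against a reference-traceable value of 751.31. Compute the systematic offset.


Systematic error = measured - true
= 151.82 - 751.31
= -599.4900

-599.4900


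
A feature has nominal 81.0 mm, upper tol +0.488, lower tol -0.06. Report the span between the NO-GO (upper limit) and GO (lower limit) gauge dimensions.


GO = nominal - lower_tol (smallest hole = maximum material condition)
GO = 81.0 - 0.06 = 80.94
NO-GO = nominal + upper_tol (largest hole = least material condition)
NO-GO = 81.0 + 0.488 = 81.488
spread = NO-GO - GO = 81.488 - 80.94 = 0.5480

0.5480


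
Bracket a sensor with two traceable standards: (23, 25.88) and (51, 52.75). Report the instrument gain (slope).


slope = (y2 - y1) / (x2 - x1)
= (52.75 - 25.88) / (51 - 23)
= 26.8700 / 28
= 0.9596

0.9596


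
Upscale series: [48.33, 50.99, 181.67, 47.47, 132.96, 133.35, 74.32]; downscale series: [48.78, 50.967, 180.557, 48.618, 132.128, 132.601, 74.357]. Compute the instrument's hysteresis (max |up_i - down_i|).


|48.33 - 48.78| = 0.4500
|50.99 - 50.967| = 0.0230
|181.67 - 180.557| = 1.1130
|47.47 - 48.618| = 1.1480
|132.96 - 132.128| = 0.8320
|133.35 - 132.601| = 0.7490
|74.32 - 74.357| = 0.0370
hysteresis = max(diffs) = 1.1480

1.1480


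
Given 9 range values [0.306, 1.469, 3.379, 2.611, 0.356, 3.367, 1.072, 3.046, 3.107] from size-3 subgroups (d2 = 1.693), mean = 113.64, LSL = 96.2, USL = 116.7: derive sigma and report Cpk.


R_bar = (0.306 + 1.469 + 3.379 + 2.611 + 0.356 + 3.367 + 1.072 + 3.046 + 3.107) / 9 = 2.0792222
sigma = R_bar / d2 = 2.0792222 / 1.693 = 1.2281289
Cp = (USL - LSL)/(6*sigma) = (116.7 - 96.2)/(6*1.2281289) = 2.7820
Cpu = (116.7 - 113.64)/(3*1.2281289) = 0.8305
Cpl = (113.64 - 96.2)/(3*1.2281289) = 4.7335
Cpk = min(Cpu, Cpl) = 0.8305

0.8305


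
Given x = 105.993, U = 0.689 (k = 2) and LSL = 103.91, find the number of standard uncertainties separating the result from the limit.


u = U / k = 0.689 / 2 = 0.3445
margin = |LSL - x| = |103.91 - 105.993| = 2.083
z = margin / u = 2.083 / 0.3445
z = 6.0464

6.0464


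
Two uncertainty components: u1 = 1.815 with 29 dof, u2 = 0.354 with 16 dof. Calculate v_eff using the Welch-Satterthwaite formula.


uc = sqrt(u1^2 + u2^2) = sqrt(1.815^2 + 0.354^2) = 1.8492001
v_eff = uc^4 / (u1^4/v1 + u2^4/v2)
= 1.8492001^4 / (1.815^4/29 + 0.354^4/16)
= 11.693261 / 0.37518559
v_eff = 31.1666

31.1666


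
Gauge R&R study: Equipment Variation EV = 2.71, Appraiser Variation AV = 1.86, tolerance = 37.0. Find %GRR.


GRR = sqrt(EV^2 + AV^2) = sqrt(2.71^2 + 1.86^2) = 3.2868982
%GRR = GRR / tol * 100 = 3.2868982 / 37.0 * 100
%GRR = 8.8835

8.8835


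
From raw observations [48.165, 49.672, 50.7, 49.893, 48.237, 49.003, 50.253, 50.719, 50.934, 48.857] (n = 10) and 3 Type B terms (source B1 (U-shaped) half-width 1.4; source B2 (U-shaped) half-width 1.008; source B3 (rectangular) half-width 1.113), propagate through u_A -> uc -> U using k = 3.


mean = (48.165 + 49.672 + 50.7 + 49.893 + 48.237 + 49.003 + 50.253 + 50.719 + 50.934 + 48.857) / 10 = 49.6433
s = sqrt(sum((x - mean)^2)/(n-1)) = 1.0309576
u_A = s / sqrt(n) = 1.0309576 / sqrt(10) = 0.32601742
u_B1 = 1.4 / sqrt(2) = 0.98994949
u_B2 = 1.008 / sqrt(2) = 0.71276364
u_B3 = 1.113 / sqrt(3) = 0.64259085
uc = sqrt(0.32601742^2 + 0.98994949^2 + 0.71276364^2 + 0.64259085^2) = 1.4167718
U = k * uc = 3 * 1.4167718
U = 4.2503

4.2503


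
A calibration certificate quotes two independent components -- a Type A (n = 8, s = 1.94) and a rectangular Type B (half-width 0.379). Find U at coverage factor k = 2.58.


u_A = s / sqrt(n) = 1.94 / sqrt(8) = 0.68589358
u_B = half_width / sqrt(3) = 0.379 / sqrt(3) = 0.21881575
uc = sqrt(u_A^2 + u_B^2) = sqrt(0.68589358^2 + 0.21881575^2) = 0.71995162
U = k * uc = 2.58 * 0.71995162
U = 1.8575

1.8575


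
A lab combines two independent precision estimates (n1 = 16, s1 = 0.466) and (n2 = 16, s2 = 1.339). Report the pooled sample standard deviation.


s_p = sqrt(((n1-1)*s1^2 + (n2-1)*s2^2) / (n1+n2-2))
numerator = (16-1)*0.466^2 + (16-1)*1.339^2 = 3.25734 + 26.893815 = 30.151155
denominator = 16 + 16 - 2 = 30
s_p^2 = 30.151155 / 30 = 1.0050385
s_p = sqrt(1.0050385) = 1.0025

1.0025


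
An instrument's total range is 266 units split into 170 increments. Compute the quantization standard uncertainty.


resolution = range / divisions
resolution = 266 / 170 = 1.5647059
u_res = resolution / (2*sqrt(3))
u_res = 1.5647059 / 3.4641016
u_res = 0.4517

0.4517


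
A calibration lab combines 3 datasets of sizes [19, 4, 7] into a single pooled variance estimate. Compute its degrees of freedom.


nu = sum_i (n_i - 1)
nu = ((19 - 1) + (4 - 1) + (7 - 1))
nu = 18 + 3 + 6
nu = 27

27


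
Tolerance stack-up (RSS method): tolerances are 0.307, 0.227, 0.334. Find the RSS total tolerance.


RSS = sqrt(0.307^2 + 0.227^2 + 0.334^2)
= sqrt(0.257334)
= 0.5073

0.5073


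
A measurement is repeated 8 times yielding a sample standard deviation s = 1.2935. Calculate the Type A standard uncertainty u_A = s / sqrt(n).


u_A = s / sqrt(n)
u_A = 1.2935 / sqrt(8)
u_A = 1.2935 / 2.8284271
u_A = 0.4573

0.4573


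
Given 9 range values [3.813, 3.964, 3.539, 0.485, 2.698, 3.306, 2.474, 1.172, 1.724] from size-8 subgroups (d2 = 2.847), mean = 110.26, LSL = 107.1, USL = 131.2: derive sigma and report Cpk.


R_bar = (3.813 + 3.964 + 3.539 + 0.485 + 2.698 + 3.306 + 2.474 + 1.172 + 1.724) / 9 = 2.575
sigma = R_bar / d2 = 2.575 / 2.847 = 0.90446084
Cp = (USL - LSL)/(6*sigma) = (131.2 - 107.1)/(6*0.90446084) = 4.4410
Cpu = (131.2 - 110.26)/(3*0.90446084) = 7.7173
Cpl = (110.26 - 107.1)/(3*0.90446084) = 1.1646
Cpk = min(Cpu, Cpl) = 1.1646

1.1646


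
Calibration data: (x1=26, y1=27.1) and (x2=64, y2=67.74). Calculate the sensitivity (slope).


slope = (y2 - y1) / (x2 - x1)
= (67.74 - 27.1) / (64 - 26)
= 40.6400 / 38
= 1.0695

1.0695


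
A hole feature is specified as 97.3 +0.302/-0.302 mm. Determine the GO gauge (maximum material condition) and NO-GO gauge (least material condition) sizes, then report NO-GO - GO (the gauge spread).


GO = nominal - lower_tol (smallest hole = maximum material condition)
GO = 97.3 - 0.302 = 96.998
NO-GO = nominal + upper_tol (largest hole = least material condition)
NO-GO = 97.3 + 0.302 = 97.602
spread = NO-GO - GO = 97.602 - 96.998 = 0.6040

0.6040


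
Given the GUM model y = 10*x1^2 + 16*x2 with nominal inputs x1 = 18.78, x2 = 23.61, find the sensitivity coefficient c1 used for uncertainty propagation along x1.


y = 10*x1^2 + 16*x2
dy/dx1 = 2*10*x1
Evaluate at x1 = 18.78: c1 = 20 * 18.78
c1 = 375.6000

375.6000


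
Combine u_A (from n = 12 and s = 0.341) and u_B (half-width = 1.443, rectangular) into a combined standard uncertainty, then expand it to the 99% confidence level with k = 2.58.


u_A = s / sqrt(n) = 0.341 / sqrt(12) = 0.098438221
u_B = half_width / sqrt(3) = 1.443 / sqrt(3) = 0.83311644
uc = sqrt(u_A^2 + u_B^2) = sqrt(0.098438221^2 + 0.83311644^2) = 0.83891185
U = k * uc = 2.58 * 0.83891185
U = 2.1644

2.1644
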